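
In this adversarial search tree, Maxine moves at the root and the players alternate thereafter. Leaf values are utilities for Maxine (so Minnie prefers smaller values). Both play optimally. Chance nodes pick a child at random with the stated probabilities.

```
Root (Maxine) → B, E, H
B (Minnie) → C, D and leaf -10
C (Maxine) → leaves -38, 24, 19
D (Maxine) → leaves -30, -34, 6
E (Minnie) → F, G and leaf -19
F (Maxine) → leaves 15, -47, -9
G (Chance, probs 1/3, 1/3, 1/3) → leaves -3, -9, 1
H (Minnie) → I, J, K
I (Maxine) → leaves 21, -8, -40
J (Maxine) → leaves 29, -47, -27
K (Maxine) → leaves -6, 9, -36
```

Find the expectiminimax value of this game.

C (Maxine): max(-38, 24, 19) = 24
D (Maxine): max(-30, -34, 6) = 6
B (Minnie): min(24, 6, -10) = -10
F (Maxine): max(15, -47, -9) = 15
G (Chance): 1/3·-3 + 1/3·-9 + 1/3·1 = -3.67
E (Minnie): min(15, -3.67, -19) = -19
I (Maxine): max(21, -8, -40) = 21
J (Maxine): max(29, -47, -27) = 29
K (Maxine): max(-6, 9, -36) = 9
H (Minnie): min(21, 29, 9) = 9
Root (Maxine): max(-10, -19, 9) = 9

9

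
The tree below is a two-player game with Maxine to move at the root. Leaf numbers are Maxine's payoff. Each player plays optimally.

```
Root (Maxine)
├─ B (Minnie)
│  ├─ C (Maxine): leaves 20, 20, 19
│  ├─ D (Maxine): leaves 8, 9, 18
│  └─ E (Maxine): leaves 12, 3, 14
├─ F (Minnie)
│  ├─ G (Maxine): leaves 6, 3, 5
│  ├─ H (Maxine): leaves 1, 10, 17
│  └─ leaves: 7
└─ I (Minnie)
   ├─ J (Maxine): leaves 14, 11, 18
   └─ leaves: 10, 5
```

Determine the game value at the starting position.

C (Maxine): max(20, 20, 19) = 20
D (Maxine): max(8, 9, 18) = 18
E (Maxine): max(12, 3, 14) = 14
B (Minnie): min(20, 18, 14) = 14
G (Maxine): max(6, 3, 5) = 6
H (Maxine): max(1, 10, 17) = 17
F (Minnie): min(6, 17, 7) = 6
J (Maxine): max(14, 11, 18) = 18
I (Minnie): min(18, 10, 5) = 5
Root (Maxine): max(14, 6, 5) = 14

14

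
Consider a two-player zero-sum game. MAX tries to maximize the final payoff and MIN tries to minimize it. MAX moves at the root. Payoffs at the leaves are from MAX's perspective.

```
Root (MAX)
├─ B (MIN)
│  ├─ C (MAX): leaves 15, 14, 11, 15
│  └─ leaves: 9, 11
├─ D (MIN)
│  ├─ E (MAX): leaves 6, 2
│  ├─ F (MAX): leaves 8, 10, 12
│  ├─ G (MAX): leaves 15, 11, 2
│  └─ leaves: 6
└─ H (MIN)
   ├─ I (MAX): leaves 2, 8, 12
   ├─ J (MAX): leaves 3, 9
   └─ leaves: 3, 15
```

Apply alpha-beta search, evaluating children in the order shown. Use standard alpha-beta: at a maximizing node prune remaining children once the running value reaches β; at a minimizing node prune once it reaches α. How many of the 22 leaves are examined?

13

C [α=-∞,β=+∞]: v=15
B [α=-∞,β=+∞]: v=9
E [α=9,β=+∞]: v=6
D [α=9,β=+∞]: v=6 after child 1 ≤ α → α-cutoff, skip 3
I [α=9,β=+∞]: v=12
J [α=9,β=12]: v=9
H [α=9,β=+∞]: v=9 after child 2 ≤ α → α-cutoff, skip 2
Root [α=-∞,β=+∞]: v=9
Leaves evaluated: 13 of 22.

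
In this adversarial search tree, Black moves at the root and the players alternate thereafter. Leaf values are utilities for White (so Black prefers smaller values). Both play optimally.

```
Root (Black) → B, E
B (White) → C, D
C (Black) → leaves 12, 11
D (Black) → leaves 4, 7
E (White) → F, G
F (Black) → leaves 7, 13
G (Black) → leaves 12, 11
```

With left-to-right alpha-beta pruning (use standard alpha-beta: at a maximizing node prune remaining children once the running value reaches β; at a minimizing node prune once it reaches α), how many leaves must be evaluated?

7

C [α=-∞,β=+∞]: v=11
D [α=11,β=+∞]: v=4 after child 1 ≤ α → α-cutoff, skip 1
B [α=-∞,β=+∞]: v=11
F [α=-∞,β=11]: v=7
G [α=7,β=11]: v=11
E [α=-∞,β=11]: v=11
Root [α=-∞,β=+∞]: v=11
Leaves evaluated: 7 of 8.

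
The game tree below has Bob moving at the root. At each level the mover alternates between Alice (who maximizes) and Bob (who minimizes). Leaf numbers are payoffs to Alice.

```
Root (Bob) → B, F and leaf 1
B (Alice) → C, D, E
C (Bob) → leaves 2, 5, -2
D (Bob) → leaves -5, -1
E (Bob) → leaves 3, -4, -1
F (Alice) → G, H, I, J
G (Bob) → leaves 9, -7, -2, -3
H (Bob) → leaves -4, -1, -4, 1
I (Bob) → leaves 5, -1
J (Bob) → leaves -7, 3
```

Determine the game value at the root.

C (Bob): min(2, 5, -2) = -2
D (Bob): min(-5, -1) = -5
E (Bob): min(3, -4, -1) = -4
B (Alice): max(-2, -5, -4) = -2
G (Bob): min(9, -7, -2, -3) = -7
H (Bob): min(-4, -1, -4, 1) = -4
I (Bob): min(5, -1) = -1
J (Bob): min(-7, 3) = -7
F (Alice): max(-7, -4, -1, -7) = -1
Root (Bob): min(-2, -1, 1) = -2

-2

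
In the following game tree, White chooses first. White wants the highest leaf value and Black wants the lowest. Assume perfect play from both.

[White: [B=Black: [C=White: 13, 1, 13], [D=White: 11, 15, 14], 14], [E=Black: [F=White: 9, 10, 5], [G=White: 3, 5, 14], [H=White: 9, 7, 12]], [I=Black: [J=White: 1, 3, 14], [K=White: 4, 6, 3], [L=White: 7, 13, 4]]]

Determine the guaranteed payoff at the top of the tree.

C (White): max(13, 1, 13) = 13
D (White): max(11, 15, 14) = 15
B (Black): min(13, 15, 14) = 13
F (White): max(9, 10, 5) = 10
G (White): max(3, 5, 14) = 14
H (White): max(9, 7, 12) = 12
E (Black): min(10, 14, 12) = 10
J (White): max(1, 3, 14) = 14
K (White): max(4, 6, 3) = 6
L (White): max(7, 13, 4) = 13
I (Black): min(14, 6, 13) = 6
Root (White): max(13, 10, 6) = 13

13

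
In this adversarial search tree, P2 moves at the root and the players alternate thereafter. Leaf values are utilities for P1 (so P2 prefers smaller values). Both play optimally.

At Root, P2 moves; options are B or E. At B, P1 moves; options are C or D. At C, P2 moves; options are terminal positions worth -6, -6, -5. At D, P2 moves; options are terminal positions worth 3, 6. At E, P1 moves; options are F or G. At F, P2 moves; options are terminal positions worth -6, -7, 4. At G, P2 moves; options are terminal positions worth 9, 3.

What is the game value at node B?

3

C: min(-6, -6, -5) = -6
D: min(3, 6) = 3
B: max(-6, 3) = 3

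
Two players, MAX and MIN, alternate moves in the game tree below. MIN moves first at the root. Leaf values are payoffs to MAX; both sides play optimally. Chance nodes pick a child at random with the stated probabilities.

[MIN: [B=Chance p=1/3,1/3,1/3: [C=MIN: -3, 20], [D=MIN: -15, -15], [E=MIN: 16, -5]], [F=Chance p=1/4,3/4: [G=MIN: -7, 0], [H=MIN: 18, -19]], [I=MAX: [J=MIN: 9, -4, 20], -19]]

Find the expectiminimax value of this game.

C (MIN): min(-3, 20) = -3
D (MIN): min(-15, -15) = -15
E (MIN): min(16, -5) = -5
B (Chance): 1/3·-3 + 1/3·-15 + 1/3·-5 = -7.67
G (MIN): min(-7, 0) = -7
H (MIN): min(18, -19) = -19
F (Chance): 1/4·-7 + 3/4·-19 = -16
J (MIN): min(9, -4, 20) = -4
I (MAX): max(-4, -19) = -4
Root (MIN): min(-7.67, -16, -4) = -16

-16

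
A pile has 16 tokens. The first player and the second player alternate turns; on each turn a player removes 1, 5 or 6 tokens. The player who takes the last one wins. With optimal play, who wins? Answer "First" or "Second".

i:   0  1  2  3  4  5  6  7  8  9 10 11 12 13 14 15 16
     L  W  L  W  L  W  W  W  W  W  W  L  W  L  W  L  W
Position 16 is W, so the first player wins.

First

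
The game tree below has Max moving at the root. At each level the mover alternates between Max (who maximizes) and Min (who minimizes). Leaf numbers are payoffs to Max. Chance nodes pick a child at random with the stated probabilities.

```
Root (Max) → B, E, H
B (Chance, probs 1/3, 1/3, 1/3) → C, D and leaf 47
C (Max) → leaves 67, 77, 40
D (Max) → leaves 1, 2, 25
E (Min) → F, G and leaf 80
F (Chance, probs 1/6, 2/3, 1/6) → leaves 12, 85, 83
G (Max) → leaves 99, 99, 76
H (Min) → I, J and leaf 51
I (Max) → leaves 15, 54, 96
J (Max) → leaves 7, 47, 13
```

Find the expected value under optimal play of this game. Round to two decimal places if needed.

72.5

C (Max): max(67, 77, 40) = 77
D (Max): max(1, 2, 25) = 25
B (Chance): 1/3·77 + 1/3·25 + 1/3·47 = 49.67
F (Chance): 1/6·12 + 2/3·85 + 1/6·83 = 72.5
G (Max): max(99, 99, 76) = 99
E (Min): min(72.5, 99, 80) = 72.5
I (Max): max(15, 54, 96) = 96
J (Max): max(7, 47, 13) = 47
H (Min): min(96, 47, 51) = 47
Root (Max): max(49.67, 72.5, 47) = 72.5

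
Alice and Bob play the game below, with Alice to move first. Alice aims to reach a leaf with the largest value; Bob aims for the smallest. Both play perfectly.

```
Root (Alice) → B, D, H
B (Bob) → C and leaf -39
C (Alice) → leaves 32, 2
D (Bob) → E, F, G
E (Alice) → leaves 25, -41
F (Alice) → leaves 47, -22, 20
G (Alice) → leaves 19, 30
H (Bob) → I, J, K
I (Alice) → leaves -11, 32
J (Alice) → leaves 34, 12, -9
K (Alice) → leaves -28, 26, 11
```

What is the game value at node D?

E: max(25, -41) = 25
F: max(47, -22, 20) = 47
G: max(19, 30) = 30
D: min(25, 47, 30) = 25

25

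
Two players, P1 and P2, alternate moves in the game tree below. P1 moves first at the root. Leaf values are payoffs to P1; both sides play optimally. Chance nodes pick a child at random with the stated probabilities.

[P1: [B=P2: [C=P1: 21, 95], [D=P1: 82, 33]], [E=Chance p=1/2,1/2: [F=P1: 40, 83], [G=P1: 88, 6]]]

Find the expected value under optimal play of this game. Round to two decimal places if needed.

C (P1): max(21, 95) = 95
D (P1): max(82, 33) = 82
B (P2): min(95, 82) = 82
F (P1): max(40, 83) = 83
G (P1): max(88, 6) = 88
E (Chance): 1/2·83 + 1/2·88 = 85.5
Root (P1): max(82, 85.5) = 85.5

85.5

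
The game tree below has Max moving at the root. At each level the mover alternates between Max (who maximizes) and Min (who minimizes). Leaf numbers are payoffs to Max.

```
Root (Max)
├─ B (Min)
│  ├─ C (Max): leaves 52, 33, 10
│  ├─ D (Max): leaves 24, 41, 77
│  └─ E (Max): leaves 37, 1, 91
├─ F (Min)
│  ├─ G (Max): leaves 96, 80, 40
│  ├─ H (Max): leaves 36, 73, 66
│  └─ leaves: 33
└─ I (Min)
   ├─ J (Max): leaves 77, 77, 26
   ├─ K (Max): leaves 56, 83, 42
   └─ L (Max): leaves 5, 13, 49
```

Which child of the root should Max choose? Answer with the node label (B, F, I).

C (Max): max(52, 33, 10) = 52
D (Max): max(24, 41, 77) = 77
E (Max): max(37, 1, 91) = 91
B (Min): min(52, 77, 91) = 52
G (Max): max(96, 80, 40) = 96
H (Max): max(36, 73, 66) = 73
F (Min): min(96, 73, 33) = 33
J (Max): max(77, 77, 26) = 77
K (Max): max(56, 83, 42) = 83
L (Max): max(5, 13, 49) = 49
I (Min): min(77, 83, 49) = 49
Root (Max): max(52, 33, 49) = 52
Max picks the child with the highest value: B (value 52).

B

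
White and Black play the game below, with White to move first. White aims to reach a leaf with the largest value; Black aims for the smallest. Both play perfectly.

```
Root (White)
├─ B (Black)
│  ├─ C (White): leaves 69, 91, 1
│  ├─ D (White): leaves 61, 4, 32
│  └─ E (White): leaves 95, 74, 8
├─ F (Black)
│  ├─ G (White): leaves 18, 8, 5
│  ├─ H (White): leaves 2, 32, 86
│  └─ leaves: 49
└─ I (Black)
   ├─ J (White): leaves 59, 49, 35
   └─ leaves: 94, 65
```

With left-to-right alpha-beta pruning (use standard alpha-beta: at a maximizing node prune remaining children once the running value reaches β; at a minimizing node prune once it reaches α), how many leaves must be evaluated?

13

C [α=-∞,β=+∞]: v=91
D [α=-∞,β=91]: v=61
E [α=-∞,β=61]: v=95 after child 1 ≥ β → β-cutoff, skip 2
B [α=-∞,β=+∞]: v=61
G [α=61,β=+∞]: v=18
F [α=61,β=+∞]: v=18 after child 1 ≤ α → α-cutoff, skip 2
J [α=61,β=+∞]: v=59
I [α=61,β=+∞]: v=59 after child 1 ≤ α → α-cutoff, skip 2
Root [α=-∞,β=+∞]: v=61
Leaves evaluated: 13 of 21.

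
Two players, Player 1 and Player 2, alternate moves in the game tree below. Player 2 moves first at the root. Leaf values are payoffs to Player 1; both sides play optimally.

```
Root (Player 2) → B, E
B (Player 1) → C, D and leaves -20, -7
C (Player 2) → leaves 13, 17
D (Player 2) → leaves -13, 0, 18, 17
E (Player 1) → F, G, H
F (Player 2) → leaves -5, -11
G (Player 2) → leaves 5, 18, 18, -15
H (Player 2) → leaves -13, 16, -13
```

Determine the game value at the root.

C (Player 2): min(13, 17) = 13
D (Player 2): min(-13, 0, 18, 17) = -13
B (Player 1): max(13, -13, -20, -7) = 13
F (Player 2): min(-5, -11) = -11
G (Player 2): min(5, 18, 18, -15) = -15
H (Player 2): min(-13, 16, -13) = -13
E (Player 1): max(-11, -15, -13) = -11
Root (Player 2): min(13, -11) = -11

-11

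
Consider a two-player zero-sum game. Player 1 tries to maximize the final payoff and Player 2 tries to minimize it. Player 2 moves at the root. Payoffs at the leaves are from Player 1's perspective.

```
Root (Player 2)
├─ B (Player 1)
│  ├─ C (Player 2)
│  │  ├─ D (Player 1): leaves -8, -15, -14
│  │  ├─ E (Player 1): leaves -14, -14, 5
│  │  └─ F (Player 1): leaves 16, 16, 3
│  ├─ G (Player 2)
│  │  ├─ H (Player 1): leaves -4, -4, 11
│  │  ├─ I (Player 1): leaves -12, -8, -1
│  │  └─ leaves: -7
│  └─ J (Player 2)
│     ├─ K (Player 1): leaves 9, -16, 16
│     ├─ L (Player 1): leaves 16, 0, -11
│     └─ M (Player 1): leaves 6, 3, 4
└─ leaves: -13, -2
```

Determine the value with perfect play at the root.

D (Player 1): max(-8, -15, -14) = -8
E (Player 1): max(-14, -14, 5) = 5
F (Player 1): max(16, 16, 3) = 16
C (Player 2): min(-8, 5, 16) = -8
H (Player 1): max(-4, -4, 11) = 11
I (Player 1): max(-12, -8, -1) = -1
G (Player 2): min(11, -1, -7) = -7
K (Player 1): max(9, -16, 16) = 16
L (Player 1): max(16, 0, -11) = 16
M (Player 1): max(6, 3, 4) = 6
J (Player 2): min(16, 16, 6) = 6
B (Player 1): max(-8, -7, 6) = 6
Root (Player 2): min(6, -13, -2) = -13

-13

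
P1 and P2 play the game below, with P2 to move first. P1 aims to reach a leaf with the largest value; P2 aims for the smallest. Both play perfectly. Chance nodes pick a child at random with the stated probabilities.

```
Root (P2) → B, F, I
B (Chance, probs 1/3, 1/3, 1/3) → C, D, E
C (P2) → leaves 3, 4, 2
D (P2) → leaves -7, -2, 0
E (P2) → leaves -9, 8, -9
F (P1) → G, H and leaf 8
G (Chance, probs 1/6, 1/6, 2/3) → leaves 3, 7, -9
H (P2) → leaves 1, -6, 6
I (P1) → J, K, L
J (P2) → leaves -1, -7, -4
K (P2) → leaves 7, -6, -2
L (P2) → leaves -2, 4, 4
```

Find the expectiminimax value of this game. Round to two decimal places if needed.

C (P2): min(3, 4, 2) = 2
D (P2): min(-7, -2, 0) = -7
E (P2): min(-9, 8, -9) = -9
B (Chance): 1/3·2 + 1/3·-7 + 1/3·-9 = -4.67
G (Chance): 1/6·3 + 1/6·7 + 2/3·-9 = -4.33
H (P2): min(1, -6, 6) = -6
F (P1): max(-4.33, -6, 8) = 8
J (P2): min(-1, -7, -4) = -7
K (P2): min(7, -6, -2) = -6
L (P2): min(-2, 4, 4) = -2
I (P1): max(-7, -6, -2) = -2
Root (P2): min(-4.67, 8, -2) = -4.67

-4.67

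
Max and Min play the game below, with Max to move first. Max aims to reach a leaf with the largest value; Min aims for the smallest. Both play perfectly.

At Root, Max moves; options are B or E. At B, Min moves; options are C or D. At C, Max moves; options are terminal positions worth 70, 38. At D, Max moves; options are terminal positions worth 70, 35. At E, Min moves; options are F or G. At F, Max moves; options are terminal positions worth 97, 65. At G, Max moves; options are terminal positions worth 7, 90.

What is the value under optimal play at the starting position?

90

C (Max): max(70, 38) = 70
D (Max): max(70, 35) = 70
B (Min): min(70, 70) = 70
F (Max): max(97, 65) = 97
G (Max): max(7, 90) = 90
E (Min): min(97, 90) = 90
Root (Max): max(70, 90) = 90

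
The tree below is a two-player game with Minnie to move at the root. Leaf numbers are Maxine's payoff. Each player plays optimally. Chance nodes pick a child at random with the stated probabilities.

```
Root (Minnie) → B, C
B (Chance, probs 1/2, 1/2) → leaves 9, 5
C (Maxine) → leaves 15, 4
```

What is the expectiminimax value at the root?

B (Chance): 1/2·9 + 1/2·5 = 7
C (Maxine): max(15, 4) = 15
Root (Minnie): min(7, 15) = 7

7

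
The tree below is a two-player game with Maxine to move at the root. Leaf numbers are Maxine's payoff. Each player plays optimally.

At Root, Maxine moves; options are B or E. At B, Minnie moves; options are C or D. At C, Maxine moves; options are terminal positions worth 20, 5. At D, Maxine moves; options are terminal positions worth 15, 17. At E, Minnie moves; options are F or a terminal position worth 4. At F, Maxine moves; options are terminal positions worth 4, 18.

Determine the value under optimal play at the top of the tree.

17

C (Maxine): max(20, 5) = 20
D (Maxine): max(15, 17) = 17
B (Minnie): min(20, 17) = 17
F (Maxine): max(4, 18) = 18
E (Minnie): min(18, 4) = 4
Root (Maxine): max(17, 4) = 17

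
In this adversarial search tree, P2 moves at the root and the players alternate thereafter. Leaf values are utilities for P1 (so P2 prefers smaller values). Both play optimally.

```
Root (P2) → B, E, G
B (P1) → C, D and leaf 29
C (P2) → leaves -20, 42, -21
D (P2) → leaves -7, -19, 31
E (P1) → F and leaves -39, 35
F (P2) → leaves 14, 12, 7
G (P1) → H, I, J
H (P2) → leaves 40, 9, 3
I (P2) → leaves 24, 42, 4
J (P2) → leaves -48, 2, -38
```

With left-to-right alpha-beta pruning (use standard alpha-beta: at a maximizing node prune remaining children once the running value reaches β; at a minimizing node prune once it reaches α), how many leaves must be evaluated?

19

C [α=-∞,β=+∞]: v=-21
D [α=-21,β=+∞]: v=-19
B [α=-∞,β=+∞]: v=29
F [α=-∞,β=29]: v=7
E [α=-∞,β=29]: v=35
H [α=-∞,β=29]: v=3
I [α=3,β=29]: v=4
J [α=4,β=29]: v=-48 after child 1 ≤ α → α-cutoff, skip 2
G [α=-∞,β=29]: v=4
Root [α=-∞,β=+∞]: v=4
Leaves evaluated: 19 of 21.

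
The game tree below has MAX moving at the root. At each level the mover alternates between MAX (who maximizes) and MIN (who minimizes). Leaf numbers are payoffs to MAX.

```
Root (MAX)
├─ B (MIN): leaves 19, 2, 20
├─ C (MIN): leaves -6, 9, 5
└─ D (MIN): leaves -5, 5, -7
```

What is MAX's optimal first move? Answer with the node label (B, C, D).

B (MIN): min(19, 2, 20) = 2
C (MIN): min(-6, 9, 5) = -6
D (MIN): min(-5, 5, -7) = -7
Root (MAX): max(2, -6, -7) = 2
MAX picks the child with the highest value: B (value 2).

B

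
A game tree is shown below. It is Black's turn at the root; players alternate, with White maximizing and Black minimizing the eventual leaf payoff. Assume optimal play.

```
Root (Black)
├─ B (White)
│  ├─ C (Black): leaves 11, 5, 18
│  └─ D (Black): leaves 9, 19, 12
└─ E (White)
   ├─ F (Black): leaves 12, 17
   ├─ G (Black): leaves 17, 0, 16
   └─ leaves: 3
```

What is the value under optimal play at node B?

9

C: min(11, 5, 18) = 5
D: min(9, 19, 12) = 9
B: max(5, 9) = 9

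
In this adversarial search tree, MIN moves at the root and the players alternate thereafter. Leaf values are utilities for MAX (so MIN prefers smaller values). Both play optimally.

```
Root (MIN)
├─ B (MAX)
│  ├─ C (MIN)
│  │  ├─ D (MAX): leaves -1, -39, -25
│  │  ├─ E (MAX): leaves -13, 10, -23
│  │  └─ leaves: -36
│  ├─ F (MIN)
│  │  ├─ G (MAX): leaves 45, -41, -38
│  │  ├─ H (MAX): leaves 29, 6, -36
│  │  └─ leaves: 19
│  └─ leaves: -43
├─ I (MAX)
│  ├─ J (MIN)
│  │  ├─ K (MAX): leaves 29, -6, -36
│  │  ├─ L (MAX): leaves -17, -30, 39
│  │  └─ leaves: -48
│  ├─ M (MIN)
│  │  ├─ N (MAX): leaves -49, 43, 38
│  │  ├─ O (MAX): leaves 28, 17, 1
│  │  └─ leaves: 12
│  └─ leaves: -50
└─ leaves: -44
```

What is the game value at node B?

19

D: max(-1, -39, -25) = -1
E: max(-13, 10, -23) = 10
C: min(-1, 10, -36) = -36
G: max(45, -41, -38) = 45
H: max(29, 6, -36) = 29
F: min(45, 29, 19) = 19
B: max(-36, 19, -43) = 19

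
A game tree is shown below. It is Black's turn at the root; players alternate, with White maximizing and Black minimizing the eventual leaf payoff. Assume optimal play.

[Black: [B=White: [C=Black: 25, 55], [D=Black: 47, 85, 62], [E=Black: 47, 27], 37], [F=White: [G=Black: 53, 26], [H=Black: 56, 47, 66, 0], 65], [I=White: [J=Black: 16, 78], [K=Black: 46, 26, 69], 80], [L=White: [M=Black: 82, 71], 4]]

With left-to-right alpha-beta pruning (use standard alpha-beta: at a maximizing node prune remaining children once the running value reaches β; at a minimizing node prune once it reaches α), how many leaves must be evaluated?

C [α=-∞,β=+∞]: v=25
D [α=25,β=+∞]: v=47
E [α=47,β=+∞]: v=47 after child 1 ≤ α → α-cutoff, skip 1
B [α=-∞,β=+∞]: v=47
G [α=-∞,β=47]: v=26
H [α=26,β=47]: v=0
F [α=-∞,β=47]: v=65
J [α=-∞,β=47]: v=16
K [α=16,β=47]: v=26
I [α=-∞,β=47]: v=80
M [α=-∞,β=47]: v=71
L [α=-∞,β=47]: v=71 after child 1 ≥ β → β-cutoff, skip 1
Root [α=-∞,β=+∞]: v=47
Leaves evaluated: 22 of 24.

22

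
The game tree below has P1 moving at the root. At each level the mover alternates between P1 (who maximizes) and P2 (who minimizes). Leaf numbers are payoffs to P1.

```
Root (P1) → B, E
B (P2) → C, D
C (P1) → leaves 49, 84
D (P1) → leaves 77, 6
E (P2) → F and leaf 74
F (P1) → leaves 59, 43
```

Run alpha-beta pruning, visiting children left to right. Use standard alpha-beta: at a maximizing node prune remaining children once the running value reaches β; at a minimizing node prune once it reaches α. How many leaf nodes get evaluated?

6

C [α=-∞,β=+∞]: v=84
D [α=-∞,β=84]: v=77
B [α=-∞,β=+∞]: v=77
F [α=77,β=+∞]: v=59
E [α=77,β=+∞]: v=59 after child 1 ≤ α → α-cutoff, skip 1
Root [α=-∞,β=+∞]: v=77
Leaves evaluated: 6 of 7.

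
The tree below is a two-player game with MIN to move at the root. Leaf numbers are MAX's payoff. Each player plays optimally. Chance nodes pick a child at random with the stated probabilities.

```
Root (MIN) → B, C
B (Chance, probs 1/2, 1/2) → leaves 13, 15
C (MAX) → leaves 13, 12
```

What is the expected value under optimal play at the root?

B (Chance): 1/2·13 + 1/2·15 = 14
C (MAX): max(13, 12) = 13
Root (MIN): min(14, 13) = 13

13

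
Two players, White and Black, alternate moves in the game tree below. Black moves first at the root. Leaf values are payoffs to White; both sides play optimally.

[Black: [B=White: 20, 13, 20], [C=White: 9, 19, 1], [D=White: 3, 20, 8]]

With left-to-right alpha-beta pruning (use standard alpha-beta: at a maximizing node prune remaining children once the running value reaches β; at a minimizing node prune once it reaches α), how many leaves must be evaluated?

8

B [α=-∞,β=+∞]: v=20
C [α=-∞,β=20]: v=19
D [α=-∞,β=19]: v=20 after child 2 ≥ β → β-cutoff, skip 1
Root [α=-∞,β=+∞]: v=19
Leaves evaluated: 8 of 9.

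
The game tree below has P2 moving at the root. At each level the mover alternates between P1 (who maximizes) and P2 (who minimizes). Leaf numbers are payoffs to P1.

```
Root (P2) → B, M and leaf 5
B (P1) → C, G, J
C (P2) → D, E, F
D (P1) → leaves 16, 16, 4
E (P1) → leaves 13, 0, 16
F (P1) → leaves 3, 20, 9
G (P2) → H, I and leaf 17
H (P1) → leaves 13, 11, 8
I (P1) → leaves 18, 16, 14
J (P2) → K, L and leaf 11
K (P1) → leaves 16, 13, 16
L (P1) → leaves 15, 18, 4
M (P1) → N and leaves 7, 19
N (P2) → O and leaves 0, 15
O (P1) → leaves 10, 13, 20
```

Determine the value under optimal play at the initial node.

5

D (P1): max(16, 16, 4) = 16
E (P1): max(13, 0, 16) = 16
F (P1): max(3, 20, 9) = 20
C (P2): min(16, 16, 20) = 16
H (P1): max(13, 11, 8) = 13
I (P1): max(18, 16, 14) = 18
G (P2): min(13, 18, 17) = 13
K (P1): max(16, 13, 16) = 16
L (P1): max(15, 18, 4) = 18
J (P2): min(16, 18, 11) = 11
B (P1): max(16, 13, 11) = 16
O (P1): max(10, 13, 20) = 20
N (P2): min(20, 0, 15) = 0
M (P1): max(0, 7, 19) = 19
Root (P2): min(16, 19, 5) = 5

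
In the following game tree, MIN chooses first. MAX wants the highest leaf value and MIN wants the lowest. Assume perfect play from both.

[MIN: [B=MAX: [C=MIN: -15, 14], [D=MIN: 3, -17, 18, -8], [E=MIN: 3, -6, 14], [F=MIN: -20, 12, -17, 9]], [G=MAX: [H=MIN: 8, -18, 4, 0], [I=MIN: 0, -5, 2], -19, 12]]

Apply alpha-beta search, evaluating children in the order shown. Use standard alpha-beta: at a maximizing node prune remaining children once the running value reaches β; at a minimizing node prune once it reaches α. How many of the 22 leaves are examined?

C [α=-∞,β=+∞]: v=-15
D [α=-15,β=+∞]: v=-17 after child 2 ≤ α → α-cutoff, skip 2
E [α=-15,β=+∞]: v=-6
F [α=-6,β=+∞]: v=-20 after child 1 ≤ α → α-cutoff, skip 3
B [α=-∞,β=+∞]: v=-6
H [α=-∞,β=-6]: v=-18
I [α=-18,β=-6]: v=-5
G [α=-∞,β=-6]: v=-5 after child 2 ≥ β → β-cutoff, skip 2
Root [α=-∞,β=+∞]: v=-6
Leaves evaluated: 15 of 22.

15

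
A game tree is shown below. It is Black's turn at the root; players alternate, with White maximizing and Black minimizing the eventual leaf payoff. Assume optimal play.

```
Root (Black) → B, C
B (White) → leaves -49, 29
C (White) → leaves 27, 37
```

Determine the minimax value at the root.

29

B (White): max(-49, 29) = 29
C (White): max(27, 37) = 37
Root (Black): min(29, 37) = 29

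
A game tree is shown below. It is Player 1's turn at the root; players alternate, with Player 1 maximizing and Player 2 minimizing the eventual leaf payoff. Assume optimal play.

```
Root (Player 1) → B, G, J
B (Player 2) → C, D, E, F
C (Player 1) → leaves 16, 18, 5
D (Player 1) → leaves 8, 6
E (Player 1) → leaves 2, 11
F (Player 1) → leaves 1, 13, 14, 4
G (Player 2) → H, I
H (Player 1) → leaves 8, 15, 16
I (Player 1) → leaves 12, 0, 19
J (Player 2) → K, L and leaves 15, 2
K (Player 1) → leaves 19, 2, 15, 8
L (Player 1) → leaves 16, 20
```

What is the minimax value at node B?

C: max(16, 18, 5) = 18
D: max(8, 6) = 8
E: max(2, 11) = 11
F: max(1, 13, 14, 4) = 14
B: min(18, 8, 11, 14) = 8

8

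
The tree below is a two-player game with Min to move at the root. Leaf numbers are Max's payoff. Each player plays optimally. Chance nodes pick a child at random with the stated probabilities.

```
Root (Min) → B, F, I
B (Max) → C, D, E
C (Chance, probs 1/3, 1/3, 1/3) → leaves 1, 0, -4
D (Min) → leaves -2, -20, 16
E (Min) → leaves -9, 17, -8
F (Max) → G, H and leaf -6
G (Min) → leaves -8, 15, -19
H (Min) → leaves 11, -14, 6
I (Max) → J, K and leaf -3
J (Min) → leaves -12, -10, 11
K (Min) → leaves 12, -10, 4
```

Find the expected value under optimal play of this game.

-6

C (Chance): 1/3·1 + 1/3·0 + 1/3·-4 = -1
D (Min): min(-2, -20, 16) = -20
E (Min): min(-9, 17, -8) = -9
B (Max): max(-1, -20, -9) = -1
G (Min): min(-8, 15, -19) = -19
H (Min): min(11, -14, 6) = -14
F (Max): max(-19, -14, -6) = -6
J (Min): min(-12, -10, 11) = -12
K (Min): min(12, -10, 4) = -10
I (Max): max(-12, -10, -3) = -3
Root (Min): min(-1, -6, -3) = -6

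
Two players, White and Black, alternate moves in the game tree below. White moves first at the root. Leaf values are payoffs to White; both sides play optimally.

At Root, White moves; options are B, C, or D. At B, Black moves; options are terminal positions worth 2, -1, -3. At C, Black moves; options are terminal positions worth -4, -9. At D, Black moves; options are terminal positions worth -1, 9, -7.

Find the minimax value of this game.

B (Black): min(2, -1, -3) = -3
C (Black): min(-4, -9) = -9
D (Black): min(-1, 9, -7) = -7
Root (White): max(-3, -9, -7) = -3

-3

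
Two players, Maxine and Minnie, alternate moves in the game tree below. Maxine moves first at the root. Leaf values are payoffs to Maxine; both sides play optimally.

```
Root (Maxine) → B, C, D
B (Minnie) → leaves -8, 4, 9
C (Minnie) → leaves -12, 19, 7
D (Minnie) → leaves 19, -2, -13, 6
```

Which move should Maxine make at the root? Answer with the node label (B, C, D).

B (Minnie): min(-8, 4, 9) = -8
C (Minnie): min(-12, 19, 7) = -12
D (Minnie): min(19, -2, -13, 6) = -13
Root (Maxine): max(-8, -12, -13) = -8
Maxine picks the child with the highest value: B (value -8).

B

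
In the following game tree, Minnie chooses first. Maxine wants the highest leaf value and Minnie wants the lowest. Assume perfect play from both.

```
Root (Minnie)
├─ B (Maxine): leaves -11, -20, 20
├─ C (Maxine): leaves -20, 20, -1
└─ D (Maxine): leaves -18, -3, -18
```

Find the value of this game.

B (Maxine): max(-11, -20, 20) = 20
C (Maxine): max(-20, 20, -1) = 20
D (Maxine): max(-18, -3, -18) = -3
Root (Minnie): min(20, 20, -3) = -3

-3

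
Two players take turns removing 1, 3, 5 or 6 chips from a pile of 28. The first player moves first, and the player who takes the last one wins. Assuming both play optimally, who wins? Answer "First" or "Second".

W/L table (W = player to move can force a win):
i:   0  1  2  3  4  5  6  7  8  9 10 11 12 13 14 15 16 17 18 19 20 21 22 23 24 25 26 27 28
     L  W  L  W  L  W  W  W  W  W  W  L  W  L  W  L  W  W  W  W  W  W  L  W  L  W  L  W  W
Position 28 is W, so the first player wins.

First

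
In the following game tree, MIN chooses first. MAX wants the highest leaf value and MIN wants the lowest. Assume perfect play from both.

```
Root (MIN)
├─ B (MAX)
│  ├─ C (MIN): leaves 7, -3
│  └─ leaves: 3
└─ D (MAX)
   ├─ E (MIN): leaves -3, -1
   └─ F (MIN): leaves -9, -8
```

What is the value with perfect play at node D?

E: min(-3, -1) = -3
F: min(-9, -8) = -9
D: max(-3, -9) = -3

-3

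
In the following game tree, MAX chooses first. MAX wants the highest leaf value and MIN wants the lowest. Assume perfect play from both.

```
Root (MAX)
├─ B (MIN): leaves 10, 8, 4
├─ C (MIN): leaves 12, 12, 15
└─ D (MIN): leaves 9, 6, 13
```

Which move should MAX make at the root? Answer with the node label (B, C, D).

C

B (MIN): min(10, 8, 4) = 4
C (MIN): min(12, 12, 15) = 12
D (MIN): min(9, 6, 13) = 6
Root (MAX): max(4, 12, 6) = 12
MAX picks the child with the highest value: C (value 12).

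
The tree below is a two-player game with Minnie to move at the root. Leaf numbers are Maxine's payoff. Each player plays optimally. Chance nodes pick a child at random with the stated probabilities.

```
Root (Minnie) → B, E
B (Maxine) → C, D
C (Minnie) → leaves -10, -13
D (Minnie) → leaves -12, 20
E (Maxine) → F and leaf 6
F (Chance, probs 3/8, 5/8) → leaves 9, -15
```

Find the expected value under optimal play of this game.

-12

C (Minnie): min(-10, -13) = -13
D (Minnie): min(-12, 20) = -12
B (Maxine): max(-13, -12) = -12
F (Chance): 3/8·9 + 5/8·-15 = -6
E (Maxine): max(-6, 6) = 6
Root (Minnie): min(-12, 6) = -12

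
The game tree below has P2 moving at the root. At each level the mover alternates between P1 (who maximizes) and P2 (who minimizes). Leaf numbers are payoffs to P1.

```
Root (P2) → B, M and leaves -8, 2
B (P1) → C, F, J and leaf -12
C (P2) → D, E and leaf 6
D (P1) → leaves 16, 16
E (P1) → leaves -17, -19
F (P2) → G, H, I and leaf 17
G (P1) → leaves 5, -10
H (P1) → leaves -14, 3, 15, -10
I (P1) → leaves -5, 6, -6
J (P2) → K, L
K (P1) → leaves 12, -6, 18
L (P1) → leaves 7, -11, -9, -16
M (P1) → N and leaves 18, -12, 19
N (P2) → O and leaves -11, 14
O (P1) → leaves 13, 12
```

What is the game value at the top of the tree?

-8

D (P1): max(16, 16) = 16
E (P1): max(-17, -19) = -17
C (P2): min(16, -17, 6) = -17
G (P1): max(5, -10) = 5
H (P1): max(-14, 3, 15, -10) = 15
I (P1): max(-5, 6, -6) = 6
F (P2): min(5, 15, 6, 17) = 5
K (P1): max(12, -6, 18) = 18
L (P1): max(7, -11, -9, -16) = 7
J (P2): min(18, 7) = 7
B (P1): max(-17, 5, 7, -12) = 7
O (P1): max(13, 12) = 13
N (P2): min(13, -11, 14) = -11
M (P1): max(-11, 18, -12, 19) = 19
Root (P2): min(7, 19, -8, 2) = -8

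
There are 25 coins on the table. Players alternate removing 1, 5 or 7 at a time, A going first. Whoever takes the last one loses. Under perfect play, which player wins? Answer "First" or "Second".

Second

Mark each pile size as W (mover wins) or L (mover loses):
i:   0  1  2  3  4  5  6  7  8  9 10 11 12 13 14 15 16 17 18 19 20 21 22 23 24 25
     W  L  W  L  W  L  W  L  W  L  W  L  W  L  W  L  W  L  W  L  W  L  W  L  W  L
Position 25 is L, so the second player wins.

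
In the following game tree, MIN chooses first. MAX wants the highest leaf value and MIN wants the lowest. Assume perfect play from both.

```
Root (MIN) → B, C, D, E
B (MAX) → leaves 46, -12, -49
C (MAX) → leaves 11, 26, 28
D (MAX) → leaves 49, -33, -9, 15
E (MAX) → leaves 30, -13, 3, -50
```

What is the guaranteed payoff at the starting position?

B (MAX): max(46, -12, -49) = 46
C (MAX): max(11, 26, 28) = 28
D (MAX): max(49, -33, -9, 15) = 49
E (MAX): max(30, -13, 3, -50) = 30
Root (MIN): min(46, 28, 49, 30) = 28

28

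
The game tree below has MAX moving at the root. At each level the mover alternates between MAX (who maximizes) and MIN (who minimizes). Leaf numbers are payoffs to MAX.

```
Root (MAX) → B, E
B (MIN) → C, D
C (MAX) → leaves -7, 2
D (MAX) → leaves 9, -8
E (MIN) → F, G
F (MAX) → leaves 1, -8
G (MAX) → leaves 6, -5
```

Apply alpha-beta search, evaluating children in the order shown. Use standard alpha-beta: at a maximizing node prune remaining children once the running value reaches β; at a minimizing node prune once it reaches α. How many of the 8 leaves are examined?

5

C [α=-∞,β=+∞]: v=2
D [α=-∞,β=2]: v=9 after child 1 ≥ β → β-cutoff, skip 1
B [α=-∞,β=+∞]: v=2
F [α=2,β=+∞]: v=1
E [α=2,β=+∞]: v=1 after child 1 ≤ α → α-cutoff, skip 1
Root [α=-∞,β=+∞]: v=2
Leaves evaluated: 5 of 8.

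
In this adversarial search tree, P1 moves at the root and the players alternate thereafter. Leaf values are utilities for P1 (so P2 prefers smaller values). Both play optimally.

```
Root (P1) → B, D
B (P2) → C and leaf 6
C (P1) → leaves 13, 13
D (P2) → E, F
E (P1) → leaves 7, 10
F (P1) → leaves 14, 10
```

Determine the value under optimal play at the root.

C (P1): max(13, 13) = 13
B (P2): min(13, 6) = 6
E (P1): max(7, 10) = 10
F (P1): max(14, 10) = 14
D (P2): min(10, 14) = 10
Root (P1): max(6, 10) = 10

10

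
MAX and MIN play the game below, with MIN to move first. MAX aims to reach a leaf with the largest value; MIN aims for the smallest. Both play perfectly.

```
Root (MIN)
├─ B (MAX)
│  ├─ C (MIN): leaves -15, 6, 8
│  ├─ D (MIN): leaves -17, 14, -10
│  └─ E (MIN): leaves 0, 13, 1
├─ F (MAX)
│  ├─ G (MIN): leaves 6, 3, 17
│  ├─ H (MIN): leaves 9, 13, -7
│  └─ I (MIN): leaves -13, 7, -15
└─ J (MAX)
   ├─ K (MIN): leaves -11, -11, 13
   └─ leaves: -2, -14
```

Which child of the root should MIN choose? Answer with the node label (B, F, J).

J

C (MIN): min(-15, 6, 8) = -15
D (MIN): min(-17, 14, -10) = -17
E (MIN): min(0, 13, 1) = 0
B (MAX): max(-15, -17, 0) = 0
G (MIN): min(6, 3, 17) = 3
H (MIN): min(9, 13, -7) = -7
I (MIN): min(-13, 7, -15) = -15
F (MAX): max(3, -7, -15) = 3
K (MIN): min(-11, -11, 13) = -11
J (MAX): max(-11, -2, -14) = -2
Root (MIN): min(0, 3, -2) = -2
MIN picks the child with the lowest value: J (value -2).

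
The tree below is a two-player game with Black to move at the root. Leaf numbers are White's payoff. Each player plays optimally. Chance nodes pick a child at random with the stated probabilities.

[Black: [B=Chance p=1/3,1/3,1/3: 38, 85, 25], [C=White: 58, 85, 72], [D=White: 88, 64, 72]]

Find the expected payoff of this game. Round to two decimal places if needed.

B (Chance): 1/3·38 + 1/3·85 + 1/3·25 = 49.33
C (White): max(58, 85, 72) = 85
D (White): max(88, 64, 72) = 88
Root (Black): min(49.33, 85, 88) = 49.33

49.33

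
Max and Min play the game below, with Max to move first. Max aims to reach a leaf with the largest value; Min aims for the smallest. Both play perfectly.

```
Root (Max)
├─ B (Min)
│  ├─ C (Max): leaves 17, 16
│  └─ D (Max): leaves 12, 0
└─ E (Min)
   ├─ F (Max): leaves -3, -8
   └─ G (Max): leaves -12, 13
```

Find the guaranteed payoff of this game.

12

C (Max): max(17, 16) = 17
D (Max): max(12, 0) = 12
B (Min): min(17, 12) = 12
F (Max): max(-3, -8) = -3
G (Max): max(-12, 13) = 13
E (Min): min(-3, 13) = -3
Root (Max): max(12, -3) = 12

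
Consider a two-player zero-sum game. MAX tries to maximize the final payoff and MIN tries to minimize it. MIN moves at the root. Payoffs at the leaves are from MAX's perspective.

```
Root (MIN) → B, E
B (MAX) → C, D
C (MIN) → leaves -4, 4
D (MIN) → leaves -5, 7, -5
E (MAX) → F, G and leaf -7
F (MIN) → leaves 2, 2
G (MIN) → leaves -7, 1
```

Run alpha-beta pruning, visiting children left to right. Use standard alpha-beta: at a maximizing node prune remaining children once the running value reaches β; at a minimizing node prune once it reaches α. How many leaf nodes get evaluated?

5

C [α=-∞,β=+∞]: v=-4
D [α=-4,β=+∞]: v=-5 after child 1 ≤ α → α-cutoff, skip 2
B [α=-∞,β=+∞]: v=-4
F [α=-∞,β=-4]: v=2
E [α=-∞,β=-4]: v=2 after child 1 ≥ β → β-cutoff, skip 2
Root [α=-∞,β=+∞]: v=-4
Leaves evaluated: 5 of 10.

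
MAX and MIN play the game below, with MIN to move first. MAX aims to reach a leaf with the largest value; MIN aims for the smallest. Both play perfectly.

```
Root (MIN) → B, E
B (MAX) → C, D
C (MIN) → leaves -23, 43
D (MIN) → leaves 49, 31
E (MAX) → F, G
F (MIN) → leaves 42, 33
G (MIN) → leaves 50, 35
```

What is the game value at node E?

F: min(42, 33) = 33
G: min(50, 35) = 35
E: max(33, 35) = 35

35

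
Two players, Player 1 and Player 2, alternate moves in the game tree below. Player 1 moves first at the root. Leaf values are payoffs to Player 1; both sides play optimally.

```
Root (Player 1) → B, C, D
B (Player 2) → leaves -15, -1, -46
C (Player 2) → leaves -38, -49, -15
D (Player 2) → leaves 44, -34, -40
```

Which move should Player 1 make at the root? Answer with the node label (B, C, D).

B (Player 2): min(-15, -1, -46) = -46
C (Player 2): min(-38, -49, -15) = -49
D (Player 2): min(44, -34, -40) = -40
Root (Player 1): max(-46, -49, -40) = -40
Player 1 picks the child with the highest value: D (value -40).

D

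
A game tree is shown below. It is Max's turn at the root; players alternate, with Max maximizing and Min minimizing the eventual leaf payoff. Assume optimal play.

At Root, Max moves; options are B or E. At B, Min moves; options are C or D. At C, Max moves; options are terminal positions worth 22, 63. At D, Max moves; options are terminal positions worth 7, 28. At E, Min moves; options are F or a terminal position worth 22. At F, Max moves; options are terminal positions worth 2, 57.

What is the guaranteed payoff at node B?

28

C: max(22, 63) = 63
D: max(7, 28) = 28
B: min(63, 28) = 28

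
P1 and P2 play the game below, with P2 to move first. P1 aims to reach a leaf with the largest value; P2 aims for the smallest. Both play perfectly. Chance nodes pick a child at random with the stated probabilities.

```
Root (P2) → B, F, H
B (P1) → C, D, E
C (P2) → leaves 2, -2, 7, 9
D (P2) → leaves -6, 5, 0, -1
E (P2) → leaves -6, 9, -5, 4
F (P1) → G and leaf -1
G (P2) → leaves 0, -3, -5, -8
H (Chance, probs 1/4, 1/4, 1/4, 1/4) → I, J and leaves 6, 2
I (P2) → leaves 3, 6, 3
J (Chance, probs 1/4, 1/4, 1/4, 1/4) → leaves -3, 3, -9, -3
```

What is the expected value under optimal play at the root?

-2

C (P2): min(2, -2, 7, 9) = -2
D (P2): min(-6, 5, 0, -1) = -6
E (P2): min(-6, 9, -5, 4) = -6
B (P1): max(-2, -6, -6) = -2
G (P2): min(0, -3, -5, -8) = -8
F (P1): max(-8, -1) = -1
I (P2): min(3, 6, 3) = 3
J (Chance): 1/4·-3 + 1/4·3 + 1/4·-9 + 1/4·-3 = -3
H (Chance): 1/4·3 + 1/4·-3 + 1/4·6 + 1/4·2 = 2
Root (P2): min(-2, -1, 2) = -2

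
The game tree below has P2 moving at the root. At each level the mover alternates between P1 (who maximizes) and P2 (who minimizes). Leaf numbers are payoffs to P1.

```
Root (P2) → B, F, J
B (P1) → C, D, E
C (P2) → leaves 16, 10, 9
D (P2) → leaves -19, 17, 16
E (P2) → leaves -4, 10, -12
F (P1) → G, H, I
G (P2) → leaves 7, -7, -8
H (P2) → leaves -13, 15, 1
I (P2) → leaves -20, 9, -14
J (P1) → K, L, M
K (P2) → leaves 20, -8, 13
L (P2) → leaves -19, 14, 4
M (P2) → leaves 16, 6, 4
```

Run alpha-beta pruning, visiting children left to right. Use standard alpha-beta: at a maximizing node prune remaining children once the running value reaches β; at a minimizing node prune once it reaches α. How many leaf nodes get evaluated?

C [α=-∞,β=+∞]: v=9
D [α=9,β=+∞]: v=-19 after child 1 ≤ α → α-cutoff, skip 2
E [α=9,β=+∞]: v=-4 after child 1 ≤ α → α-cutoff, skip 2
B [α=-∞,β=+∞]: v=9
G [α=-∞,β=9]: v=-8
H [α=-8,β=9]: v=-13 after child 1 ≤ α → α-cutoff, skip 2
I [α=-8,β=9]: v=-20 after child 1 ≤ α → α-cutoff, skip 2
F [α=-∞,β=9]: v=-8
K [α=-∞,β=-8]: v=-8
J [α=-∞,β=-8]: v=-8 after child 1 ≥ β → β-cutoff, skip 2
Root [α=-∞,β=+∞]: v=-8
Leaves evaluated: 13 of 27.

13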